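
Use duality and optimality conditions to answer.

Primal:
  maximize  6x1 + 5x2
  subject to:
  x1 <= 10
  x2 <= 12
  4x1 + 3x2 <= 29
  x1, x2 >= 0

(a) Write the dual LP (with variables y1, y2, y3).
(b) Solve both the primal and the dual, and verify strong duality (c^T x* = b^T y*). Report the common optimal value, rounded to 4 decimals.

The standard primal-dual pair for 'max c^T x s.t. A x <= b, x >= 0' is:
  Dual:  min b^T y  s.t.  A^T y >= c,  y >= 0.

So the dual LP is:
  minimize  10y1 + 12y2 + 29y3
  subject to:
    y1 + 4y3 >= 6
    y2 + 3y3 >= 5
    y1, y2, y3 >= 0

Solving the primal: x* = (0, 9.6667).
  primal value c^T x* = 48.3333.
Solving the dual: y* = (0, 0, 1.6667).
  dual value b^T y* = 48.3333.
Strong duality: c^T x* = b^T y*. Confirmed.

48.3333


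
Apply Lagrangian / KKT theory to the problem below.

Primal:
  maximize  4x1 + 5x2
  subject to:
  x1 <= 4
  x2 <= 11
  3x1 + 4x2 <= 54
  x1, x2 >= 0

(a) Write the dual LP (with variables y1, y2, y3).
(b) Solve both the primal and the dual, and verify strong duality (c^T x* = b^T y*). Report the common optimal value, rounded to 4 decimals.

The standard primal-dual pair for 'max c^T x s.t. A x <= b, x >= 0' is:
  Dual:  min b^T y  s.t.  A^T y >= c,  y >= 0.

So the dual LP is:
  minimize  4y1 + 11y2 + 54y3
  subject to:
    y1 + 3y3 >= 4
    y2 + 4y3 >= 5
    y1, y2, y3 >= 0

Solving the primal: x* = (4, 10.5).
  primal value c^T x* = 68.5.
Solving the dual: y* = (0.25, 0, 1.25).
  dual value b^T y* = 68.5.
Strong duality: c^T x* = b^T y*. Confirmed.

68.5


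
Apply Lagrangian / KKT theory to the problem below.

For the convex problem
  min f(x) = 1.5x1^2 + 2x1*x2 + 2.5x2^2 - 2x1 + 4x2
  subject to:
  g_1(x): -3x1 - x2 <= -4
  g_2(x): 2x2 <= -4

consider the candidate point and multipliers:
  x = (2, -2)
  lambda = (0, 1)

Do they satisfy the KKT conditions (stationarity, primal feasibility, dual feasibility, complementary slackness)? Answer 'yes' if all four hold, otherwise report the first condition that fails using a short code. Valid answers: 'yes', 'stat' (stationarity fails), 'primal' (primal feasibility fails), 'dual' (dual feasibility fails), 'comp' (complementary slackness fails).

Gradient of f: grad f(x) = Q x + c = (0, -2)
Constraint values g_i(x) = a_i^T x - b_i:
  g_1((2, -2)) = 0
  g_2((2, -2)) = 0
Stationarity residual: grad f(x) + sum_i lambda_i a_i = (0, 0)
  -> stationarity OK
Primal feasibility (all g_i <= 0): OK
Dual feasibility (all lambda_i >= 0): OK
Complementary slackness (lambda_i * g_i(x) = 0 for all i): OK

Verdict: yes, KKT holds.

yes


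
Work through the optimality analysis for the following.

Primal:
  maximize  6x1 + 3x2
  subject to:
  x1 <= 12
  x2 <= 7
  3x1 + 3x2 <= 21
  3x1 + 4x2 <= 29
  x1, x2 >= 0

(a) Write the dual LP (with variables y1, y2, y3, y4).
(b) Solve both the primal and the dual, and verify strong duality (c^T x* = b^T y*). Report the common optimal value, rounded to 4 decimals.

The standard primal-dual pair for 'max c^T x s.t. A x <= b, x >= 0' is:
  Dual:  min b^T y  s.t.  A^T y >= c,  y >= 0.

So the dual LP is:
  minimize  12y1 + 7y2 + 21y3 + 29y4
  subject to:
    y1 + 3y3 + 3y4 >= 6
    y2 + 3y3 + 4y4 >= 3
    y1, y2, y3, y4 >= 0

Solving the primal: x* = (7, 0).
  primal value c^T x* = 42.
Solving the dual: y* = (0, 0, 2, 0).
  dual value b^T y* = 42.
Strong duality: c^T x* = b^T y*. Confirmed.

42


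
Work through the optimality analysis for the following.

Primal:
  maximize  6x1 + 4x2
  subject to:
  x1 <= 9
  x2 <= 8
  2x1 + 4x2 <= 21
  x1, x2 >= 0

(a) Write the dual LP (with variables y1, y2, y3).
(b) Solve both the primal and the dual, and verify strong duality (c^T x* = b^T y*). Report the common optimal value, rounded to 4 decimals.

The standard primal-dual pair for 'max c^T x s.t. A x <= b, x >= 0' is:
  Dual:  min b^T y  s.t.  A^T y >= c,  y >= 0.

So the dual LP is:
  minimize  9y1 + 8y2 + 21y3
  subject to:
    y1 + 2y3 >= 6
    y2 + 4y3 >= 4
    y1, y2, y3 >= 0

Solving the primal: x* = (9, 0.75).
  primal value c^T x* = 57.
Solving the dual: y* = (4, 0, 1).
  dual value b^T y* = 57.
Strong duality: c^T x* = b^T y*. Confirmed.

57


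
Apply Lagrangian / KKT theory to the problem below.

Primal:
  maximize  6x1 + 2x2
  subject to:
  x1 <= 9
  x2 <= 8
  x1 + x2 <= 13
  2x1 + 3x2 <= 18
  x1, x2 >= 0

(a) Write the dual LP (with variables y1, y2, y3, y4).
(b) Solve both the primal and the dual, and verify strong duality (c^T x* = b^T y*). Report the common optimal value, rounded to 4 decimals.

The standard primal-dual pair for 'max c^T x s.t. A x <= b, x >= 0' is:
  Dual:  min b^T y  s.t.  A^T y >= c,  y >= 0.

So the dual LP is:
  minimize  9y1 + 8y2 + 13y3 + 18y4
  subject to:
    y1 + y3 + 2y4 >= 6
    y2 + y3 + 3y4 >= 2
    y1, y2, y3, y4 >= 0

Solving the primal: x* = (9, 0).
  primal value c^T x* = 54.
Solving the dual: y* = (4.6667, 0, 0, 0.6667).
  dual value b^T y* = 54.
Strong duality: c^T x* = b^T y*. Confirmed.

54


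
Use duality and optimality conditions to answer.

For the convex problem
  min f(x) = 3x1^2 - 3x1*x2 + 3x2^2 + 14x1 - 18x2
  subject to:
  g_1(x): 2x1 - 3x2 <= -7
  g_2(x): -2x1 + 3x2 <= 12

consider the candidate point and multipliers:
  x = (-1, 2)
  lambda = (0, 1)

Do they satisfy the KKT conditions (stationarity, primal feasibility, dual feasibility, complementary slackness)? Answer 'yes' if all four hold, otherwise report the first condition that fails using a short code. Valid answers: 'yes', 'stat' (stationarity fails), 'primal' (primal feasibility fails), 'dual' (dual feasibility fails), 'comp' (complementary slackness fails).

Gradient of f: grad f(x) = Q x + c = (2, -3)
Constraint values g_i(x) = a_i^T x - b_i:
  g_1((-1, 2)) = -1
  g_2((-1, 2)) = -4
Stationarity residual: grad f(x) + sum_i lambda_i a_i = (0, 0)
  -> stationarity OK
Primal feasibility (all g_i <= 0): OK
Dual feasibility (all lambda_i >= 0): OK
Complementary slackness (lambda_i * g_i(x) = 0 for all i): FAILS

Verdict: the first failing condition is complementary_slackness -> comp.

comp


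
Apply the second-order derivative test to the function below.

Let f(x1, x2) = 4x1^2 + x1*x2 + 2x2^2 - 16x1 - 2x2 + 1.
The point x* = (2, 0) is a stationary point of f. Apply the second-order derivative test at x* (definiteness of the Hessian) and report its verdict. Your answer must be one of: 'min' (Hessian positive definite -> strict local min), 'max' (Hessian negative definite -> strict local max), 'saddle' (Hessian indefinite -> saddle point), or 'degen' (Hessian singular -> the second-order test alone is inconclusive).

Compute the Hessian H = grad^2 f:
  H = [[8, 1], [1, 4]]
Verify stationarity: grad f(x*) = H x* + g = (0, 0).
Eigenvalues of H: 3.7639, 8.2361.
Both eigenvalues > 0, so H is positive definite -> x* is a strict local min.

min


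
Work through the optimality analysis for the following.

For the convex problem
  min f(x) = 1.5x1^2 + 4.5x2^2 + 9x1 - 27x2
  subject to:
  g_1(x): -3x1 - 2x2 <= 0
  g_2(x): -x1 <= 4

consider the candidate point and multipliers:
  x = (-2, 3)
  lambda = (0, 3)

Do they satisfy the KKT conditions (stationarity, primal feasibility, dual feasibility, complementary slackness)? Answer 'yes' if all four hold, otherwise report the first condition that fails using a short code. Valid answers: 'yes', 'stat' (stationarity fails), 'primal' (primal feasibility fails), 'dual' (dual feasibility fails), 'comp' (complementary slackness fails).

Gradient of f: grad f(x) = Q x + c = (3, 0)
Constraint values g_i(x) = a_i^T x - b_i:
  g_1((-2, 3)) = 0
  g_2((-2, 3)) = -2
Stationarity residual: grad f(x) + sum_i lambda_i a_i = (0, 0)
  -> stationarity OK
Primal feasibility (all g_i <= 0): OK
Dual feasibility (all lambda_i >= 0): OK
Complementary slackness (lambda_i * g_i(x) = 0 for all i): FAILS

Verdict: the first failing condition is complementary_slackness -> comp.

comp


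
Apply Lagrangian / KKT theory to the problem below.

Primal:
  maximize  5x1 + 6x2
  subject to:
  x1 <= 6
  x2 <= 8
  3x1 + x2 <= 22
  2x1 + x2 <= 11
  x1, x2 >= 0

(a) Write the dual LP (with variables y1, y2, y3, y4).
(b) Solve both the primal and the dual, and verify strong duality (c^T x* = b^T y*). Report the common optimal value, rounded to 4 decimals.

The standard primal-dual pair for 'max c^T x s.t. A x <= b, x >= 0' is:
  Dual:  min b^T y  s.t.  A^T y >= c,  y >= 0.

So the dual LP is:
  minimize  6y1 + 8y2 + 22y3 + 11y4
  subject to:
    y1 + 3y3 + 2y4 >= 5
    y2 + y3 + y4 >= 6
    y1, y2, y3, y4 >= 0

Solving the primal: x* = (1.5, 8).
  primal value c^T x* = 55.5.
Solving the dual: y* = (0, 3.5, 0, 2.5).
  dual value b^T y* = 55.5.
Strong duality: c^T x* = b^T y*. Confirmed.

55.5


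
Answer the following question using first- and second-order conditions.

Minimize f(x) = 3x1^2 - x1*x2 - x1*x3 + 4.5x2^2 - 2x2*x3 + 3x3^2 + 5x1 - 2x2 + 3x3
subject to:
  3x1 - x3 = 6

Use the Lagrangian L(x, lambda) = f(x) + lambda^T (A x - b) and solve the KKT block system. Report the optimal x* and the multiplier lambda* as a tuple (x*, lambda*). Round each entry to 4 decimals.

Form the Lagrangian:
  L(x, lambda) = (1/2) x^T Q x + c^T x + lambda^T (A x - b)
Stationarity (grad_x L = 0): Q x + c + A^T lambda = 0.
Primal feasibility: A x = b.

This gives the KKT block system:
  [ Q   A^T ] [ x     ]   [-c ]
  [ A    0  ] [ lambda ] = [ b ]

Solving the linear system:
  x*      = (1.6522, 0.1739, -1.0435)
  lambda* = (-5.2609)
  f(x*)   = 18.1739

x* = (1.6522, 0.1739, -1.0435), lambda* = (-5.2609)


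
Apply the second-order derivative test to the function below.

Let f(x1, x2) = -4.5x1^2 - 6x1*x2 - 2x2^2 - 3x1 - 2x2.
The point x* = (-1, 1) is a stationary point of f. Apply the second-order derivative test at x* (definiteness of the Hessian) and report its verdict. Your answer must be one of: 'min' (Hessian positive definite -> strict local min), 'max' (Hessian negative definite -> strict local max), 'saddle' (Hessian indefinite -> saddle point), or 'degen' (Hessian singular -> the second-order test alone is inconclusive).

Compute the Hessian H = grad^2 f:
  H = [[-9, -6], [-6, -4]]
Verify stationarity: grad f(x*) = H x* + g = (0, 0).
Eigenvalues of H: -13, 0.
H has a zero eigenvalue (singular; negative semidefinite but not definite), so H is neither positive definite, negative definite, nor indefinite. The second-order test alone is inconclusive -> degen.
(Indeed, f is constant along the null direction of H through x*, so x* is not a strict local extremum.)

degen


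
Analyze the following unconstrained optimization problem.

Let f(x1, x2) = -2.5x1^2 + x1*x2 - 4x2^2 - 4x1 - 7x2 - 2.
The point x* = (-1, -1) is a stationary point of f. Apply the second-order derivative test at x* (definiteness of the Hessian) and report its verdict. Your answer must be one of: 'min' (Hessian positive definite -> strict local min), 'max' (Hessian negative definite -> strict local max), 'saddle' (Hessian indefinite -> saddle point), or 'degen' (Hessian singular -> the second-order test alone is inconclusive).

Compute the Hessian H = grad^2 f:
  H = [[-5, 1], [1, -8]]
Verify stationarity: grad f(x*) = H x* + g = (0, 0).
Eigenvalues of H: -8.3028, -4.6972.
Both eigenvalues < 0, so H is negative definite -> x* is a strict local max.

max


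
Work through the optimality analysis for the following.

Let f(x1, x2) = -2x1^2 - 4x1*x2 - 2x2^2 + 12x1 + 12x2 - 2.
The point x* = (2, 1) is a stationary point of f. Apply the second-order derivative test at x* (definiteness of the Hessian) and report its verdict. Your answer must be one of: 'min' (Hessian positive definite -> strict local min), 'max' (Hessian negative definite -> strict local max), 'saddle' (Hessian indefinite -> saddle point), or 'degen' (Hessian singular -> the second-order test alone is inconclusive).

Compute the Hessian H = grad^2 f:
  H = [[-4, -4], [-4, -4]]
Verify stationarity: grad f(x*) = H x* + g = (0, 0).
Eigenvalues of H: -8, 0.
H has a zero eigenvalue (singular; negative semidefinite but not definite), so H is neither positive definite, negative definite, nor indefinite. The second-order test alone is inconclusive -> degen.
(Indeed, f is constant along the null direction of H through x*, so x* is not a strict local extremum.)

degen


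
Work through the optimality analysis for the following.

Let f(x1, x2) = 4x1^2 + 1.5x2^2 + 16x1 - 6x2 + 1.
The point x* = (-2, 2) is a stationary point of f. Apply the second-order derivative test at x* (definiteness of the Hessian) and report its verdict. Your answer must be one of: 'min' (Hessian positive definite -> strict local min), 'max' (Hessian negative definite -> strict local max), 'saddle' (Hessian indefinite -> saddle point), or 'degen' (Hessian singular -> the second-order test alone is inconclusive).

Compute the Hessian H = grad^2 f:
  H = [[8, 0], [0, 3]]
Verify stationarity: grad f(x*) = H x* + g = (0, 0).
Eigenvalues of H: 3, 8.
Both eigenvalues > 0, so H is positive definite -> x* is a strict local min.

min


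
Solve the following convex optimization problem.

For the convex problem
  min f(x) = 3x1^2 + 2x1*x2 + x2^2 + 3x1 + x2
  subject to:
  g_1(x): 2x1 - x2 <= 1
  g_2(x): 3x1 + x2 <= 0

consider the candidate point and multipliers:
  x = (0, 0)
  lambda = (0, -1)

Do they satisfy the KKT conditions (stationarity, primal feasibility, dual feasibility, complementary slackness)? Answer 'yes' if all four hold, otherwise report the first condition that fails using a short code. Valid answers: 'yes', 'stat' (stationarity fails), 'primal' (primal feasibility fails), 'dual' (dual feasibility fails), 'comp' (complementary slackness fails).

Gradient of f: grad f(x) = Q x + c = (3, 1)
Constraint values g_i(x) = a_i^T x - b_i:
  g_1((0, 0)) = -1
  g_2((0, 0)) = 0
Stationarity residual: grad f(x) + sum_i lambda_i a_i = (0, 0)
  -> stationarity OK
Primal feasibility (all g_i <= 0): OK
Dual feasibility (all lambda_i >= 0): FAILS
Complementary slackness (lambda_i * g_i(x) = 0 for all i): OK

Verdict: the first failing condition is dual_feasibility -> dual.

dual


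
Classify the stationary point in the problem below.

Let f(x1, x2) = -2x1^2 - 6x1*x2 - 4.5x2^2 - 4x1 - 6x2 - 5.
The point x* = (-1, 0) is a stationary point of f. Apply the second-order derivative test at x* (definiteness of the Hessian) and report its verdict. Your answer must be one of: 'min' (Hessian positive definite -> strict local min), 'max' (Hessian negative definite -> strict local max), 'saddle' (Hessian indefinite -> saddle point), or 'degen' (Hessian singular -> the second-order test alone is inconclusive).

Compute the Hessian H = grad^2 f:
  H = [[-4, -6], [-6, -9]]
Verify stationarity: grad f(x*) = H x* + g = (0, 0).
Eigenvalues of H: -13, 0.
H has a zero eigenvalue (singular; negative semidefinite but not definite), so H is neither positive definite, negative definite, nor indefinite. The second-order test alone is inconclusive -> degen.
(Indeed, f is constant along the null direction of H through x*, so x* is not a strict local extremum.)

degen


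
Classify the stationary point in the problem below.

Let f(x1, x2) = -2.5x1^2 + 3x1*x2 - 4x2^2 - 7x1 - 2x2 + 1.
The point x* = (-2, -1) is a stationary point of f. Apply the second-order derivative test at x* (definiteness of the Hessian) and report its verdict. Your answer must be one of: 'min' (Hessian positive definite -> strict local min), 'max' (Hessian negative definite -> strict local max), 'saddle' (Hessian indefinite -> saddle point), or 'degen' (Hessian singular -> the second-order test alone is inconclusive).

Compute the Hessian H = grad^2 f:
  H = [[-5, 3], [3, -8]]
Verify stationarity: grad f(x*) = H x* + g = (0, 0).
Eigenvalues of H: -9.8541, -3.1459.
Both eigenvalues < 0, so H is negative definite -> x* is a strict local max.

max


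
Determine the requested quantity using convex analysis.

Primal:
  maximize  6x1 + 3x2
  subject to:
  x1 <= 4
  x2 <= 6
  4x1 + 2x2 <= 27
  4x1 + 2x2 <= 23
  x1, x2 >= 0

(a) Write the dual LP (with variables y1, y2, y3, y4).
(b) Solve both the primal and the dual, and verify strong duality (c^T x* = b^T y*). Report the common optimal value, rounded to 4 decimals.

The standard primal-dual pair for 'max c^T x s.t. A x <= b, x >= 0' is:
  Dual:  min b^T y  s.t.  A^T y >= c,  y >= 0.

So the dual LP is:
  minimize  4y1 + 6y2 + 27y3 + 23y4
  subject to:
    y1 + 4y3 + 4y4 >= 6
    y2 + 2y3 + 2y4 >= 3
    y1, y2, y3, y4 >= 0

Solving the primal: x* = (2.75, 6).
  primal value c^T x* = 34.5.
Solving the dual: y* = (0, 0, 0, 1.5).
  dual value b^T y* = 34.5.
Strong duality: c^T x* = b^T y*. Confirmed.

34.5


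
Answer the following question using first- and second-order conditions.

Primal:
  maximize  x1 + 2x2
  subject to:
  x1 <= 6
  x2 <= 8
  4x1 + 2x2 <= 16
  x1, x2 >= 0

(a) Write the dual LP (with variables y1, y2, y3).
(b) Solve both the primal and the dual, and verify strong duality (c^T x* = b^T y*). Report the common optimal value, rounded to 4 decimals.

The standard primal-dual pair for 'max c^T x s.t. A x <= b, x >= 0' is:
  Dual:  min b^T y  s.t.  A^T y >= c,  y >= 0.

So the dual LP is:
  minimize  6y1 + 8y2 + 16y3
  subject to:
    y1 + 4y3 >= 1
    y2 + 2y3 >= 2
    y1, y2, y3 >= 0

Solving the primal: x* = (0, 8).
  primal value c^T x* = 16.
Solving the dual: y* = (0, 1.5, 0.25).
  dual value b^T y* = 16.
Strong duality: c^T x* = b^T y*. Confirmed.

16


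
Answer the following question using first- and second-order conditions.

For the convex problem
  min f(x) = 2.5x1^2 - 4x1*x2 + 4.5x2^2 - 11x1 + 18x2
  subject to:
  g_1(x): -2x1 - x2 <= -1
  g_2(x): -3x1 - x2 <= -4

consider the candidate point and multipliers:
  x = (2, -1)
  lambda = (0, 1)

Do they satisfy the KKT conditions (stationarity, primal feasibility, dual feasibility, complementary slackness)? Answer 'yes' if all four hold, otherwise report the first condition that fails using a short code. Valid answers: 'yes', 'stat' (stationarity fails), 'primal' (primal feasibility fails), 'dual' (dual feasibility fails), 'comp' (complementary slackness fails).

Gradient of f: grad f(x) = Q x + c = (3, 1)
Constraint values g_i(x) = a_i^T x - b_i:
  g_1((2, -1)) = -2
  g_2((2, -1)) = -1
Stationarity residual: grad f(x) + sum_i lambda_i a_i = (0, 0)
  -> stationarity OK
Primal feasibility (all g_i <= 0): OK
Dual feasibility (all lambda_i >= 0): OK
Complementary slackness (lambda_i * g_i(x) = 0 for all i): FAILS

Verdict: the first failing condition is complementary_slackness -> comp.

comp


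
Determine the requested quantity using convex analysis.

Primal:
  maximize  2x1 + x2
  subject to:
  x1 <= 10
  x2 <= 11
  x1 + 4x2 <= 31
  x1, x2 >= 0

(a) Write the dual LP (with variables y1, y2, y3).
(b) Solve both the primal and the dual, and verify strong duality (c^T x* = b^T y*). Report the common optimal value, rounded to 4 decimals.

The standard primal-dual pair for 'max c^T x s.t. A x <= b, x >= 0' is:
  Dual:  min b^T y  s.t.  A^T y >= c,  y >= 0.

So the dual LP is:
  minimize  10y1 + 11y2 + 31y3
  subject to:
    y1 + y3 >= 2
    y2 + 4y3 >= 1
    y1, y2, y3 >= 0

Solving the primal: x* = (10, 5.25).
  primal value c^T x* = 25.25.
Solving the dual: y* = (1.75, 0, 0.25).
  dual value b^T y* = 25.25.
Strong duality: c^T x* = b^T y*. Confirmed.

25.25


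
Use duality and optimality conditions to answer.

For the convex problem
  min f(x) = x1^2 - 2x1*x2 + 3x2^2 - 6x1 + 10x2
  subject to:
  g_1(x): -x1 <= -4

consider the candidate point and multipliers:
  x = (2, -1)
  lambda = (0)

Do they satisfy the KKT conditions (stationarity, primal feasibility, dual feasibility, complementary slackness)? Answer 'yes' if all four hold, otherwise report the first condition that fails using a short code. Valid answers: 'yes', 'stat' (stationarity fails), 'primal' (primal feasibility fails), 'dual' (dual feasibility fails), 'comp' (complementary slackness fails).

Gradient of f: grad f(x) = Q x + c = (0, 0)
Constraint values g_i(x) = a_i^T x - b_i:
  g_1((2, -1)) = 2
Stationarity residual: grad f(x) + sum_i lambda_i a_i = (0, 0)
  -> stationarity OK
Primal feasibility (all g_i <= 0): FAILS
Dual feasibility (all lambda_i >= 0): OK
Complementary slackness (lambda_i * g_i(x) = 0 for all i): OK

Verdict: the first failing condition is primal_feasibility -> primal.

primal


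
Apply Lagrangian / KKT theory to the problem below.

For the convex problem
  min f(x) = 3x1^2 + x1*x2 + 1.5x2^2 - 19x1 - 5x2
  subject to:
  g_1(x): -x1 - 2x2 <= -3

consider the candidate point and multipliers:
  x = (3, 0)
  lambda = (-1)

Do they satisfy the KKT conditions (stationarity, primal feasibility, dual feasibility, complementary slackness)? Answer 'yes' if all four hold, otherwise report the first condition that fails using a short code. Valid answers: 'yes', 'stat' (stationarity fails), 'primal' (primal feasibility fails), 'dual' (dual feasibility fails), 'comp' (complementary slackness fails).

Gradient of f: grad f(x) = Q x + c = (-1, -2)
Constraint values g_i(x) = a_i^T x - b_i:
  g_1((3, 0)) = 0
Stationarity residual: grad f(x) + sum_i lambda_i a_i = (0, 0)
  -> stationarity OK
Primal feasibility (all g_i <= 0): OK
Dual feasibility (all lambda_i >= 0): FAILS
Complementary slackness (lambda_i * g_i(x) = 0 for all i): OK

Verdict: the first failing condition is dual_feasibility -> dual.

dual


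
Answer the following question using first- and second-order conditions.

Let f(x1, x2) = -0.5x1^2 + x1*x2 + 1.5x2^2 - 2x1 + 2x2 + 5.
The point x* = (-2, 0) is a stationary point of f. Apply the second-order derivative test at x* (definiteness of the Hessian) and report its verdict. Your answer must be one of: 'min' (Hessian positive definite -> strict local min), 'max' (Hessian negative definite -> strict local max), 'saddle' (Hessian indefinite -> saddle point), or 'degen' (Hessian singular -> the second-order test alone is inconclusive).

Compute the Hessian H = grad^2 f:
  H = [[-1, 1], [1, 3]]
Verify stationarity: grad f(x*) = H x* + g = (0, 0).
Eigenvalues of H: -1.2361, 3.2361.
Eigenvalues have mixed signs, so H is indefinite -> x* is a saddle point.

saddle


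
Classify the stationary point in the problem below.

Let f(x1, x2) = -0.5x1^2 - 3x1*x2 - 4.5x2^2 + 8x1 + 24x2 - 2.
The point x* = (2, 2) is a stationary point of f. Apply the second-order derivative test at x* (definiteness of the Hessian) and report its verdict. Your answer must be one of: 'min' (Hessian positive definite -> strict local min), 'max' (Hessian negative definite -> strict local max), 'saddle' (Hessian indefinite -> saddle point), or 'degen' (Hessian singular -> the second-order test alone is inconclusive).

Compute the Hessian H = grad^2 f:
  H = [[-1, -3], [-3, -9]]
Verify stationarity: grad f(x*) = H x* + g = (0, 0).
Eigenvalues of H: -10, 0.
H has a zero eigenvalue (singular; negative semidefinite but not definite), so H is neither positive definite, negative definite, nor indefinite. The second-order test alone is inconclusive -> degen.
(Indeed, f is constant along the null direction of H through x*, so x* is not a strict local extremum.)

degen


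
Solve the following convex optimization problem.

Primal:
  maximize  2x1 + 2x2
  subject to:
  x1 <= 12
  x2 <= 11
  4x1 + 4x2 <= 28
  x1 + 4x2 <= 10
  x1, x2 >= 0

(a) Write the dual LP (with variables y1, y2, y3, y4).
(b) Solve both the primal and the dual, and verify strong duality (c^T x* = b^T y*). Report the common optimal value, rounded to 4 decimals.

The standard primal-dual pair for 'max c^T x s.t. A x <= b, x >= 0' is:
  Dual:  min b^T y  s.t.  A^T y >= c,  y >= 0.

So the dual LP is:
  minimize  12y1 + 11y2 + 28y3 + 10y4
  subject to:
    y1 + 4y3 + y4 >= 2
    y2 + 4y3 + 4y4 >= 2
    y1, y2, y3, y4 >= 0

Solving the primal: x* = (7, 0).
  primal value c^T x* = 14.
Solving the dual: y* = (0, 0, 0.5, 0).
  dual value b^T y* = 14.
Strong duality: c^T x* = b^T y*. Confirmed.

14


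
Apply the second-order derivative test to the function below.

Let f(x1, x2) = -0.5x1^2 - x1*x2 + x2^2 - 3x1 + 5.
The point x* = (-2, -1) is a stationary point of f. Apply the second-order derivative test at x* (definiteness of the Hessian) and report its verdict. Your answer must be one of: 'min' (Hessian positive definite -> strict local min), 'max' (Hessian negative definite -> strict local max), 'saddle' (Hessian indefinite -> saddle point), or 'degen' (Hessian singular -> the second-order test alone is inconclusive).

Compute the Hessian H = grad^2 f:
  H = [[-1, -1], [-1, 2]]
Verify stationarity: grad f(x*) = H x* + g = (0, 0).
Eigenvalues of H: -1.3028, 2.3028.
Eigenvalues have mixed signs, so H is indefinite -> x* is a saddle point.

saddle


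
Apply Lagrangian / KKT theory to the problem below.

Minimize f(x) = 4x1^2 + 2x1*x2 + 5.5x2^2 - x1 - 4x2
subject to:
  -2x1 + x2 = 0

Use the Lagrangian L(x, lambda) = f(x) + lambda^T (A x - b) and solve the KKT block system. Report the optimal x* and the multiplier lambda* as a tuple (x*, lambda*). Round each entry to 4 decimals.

Form the Lagrangian:
  L(x, lambda) = (1/2) x^T Q x + c^T x + lambda^T (A x - b)
Stationarity (grad_x L = 0): Q x + c + A^T lambda = 0.
Primal feasibility: A x = b.

This gives the KKT block system:
  [ Q   A^T ] [ x     ]   [-c ]
  [ A    0  ] [ lambda ] = [ b ]

Solving the linear system:
  x*      = (0.15, 0.3)
  lambda* = (0.4)
  f(x*)   = -0.675

x* = (0.15, 0.3), lambda* = (0.4)


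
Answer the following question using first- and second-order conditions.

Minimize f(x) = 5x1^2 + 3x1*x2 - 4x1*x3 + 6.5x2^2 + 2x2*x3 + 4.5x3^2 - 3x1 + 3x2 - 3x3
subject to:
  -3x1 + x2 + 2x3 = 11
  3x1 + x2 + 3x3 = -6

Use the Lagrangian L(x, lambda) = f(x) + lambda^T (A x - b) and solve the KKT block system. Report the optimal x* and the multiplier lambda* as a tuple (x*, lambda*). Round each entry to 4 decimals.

Form the Lagrangian:
  L(x, lambda) = (1/2) x^T Q x + c^T x + lambda^T (A x - b)
Stationarity (grad_x L = 0): Q x + c + A^T lambda = 0.
Primal feasibility: A x = b.

This gives the KKT block system:
  [ Q   A^T ] [ x     ]   [-c ]
  [ A    0  ] [ lambda ] = [ b ]

Solving the linear system:
  x*      = (-2.9325, 1.0125, 0.595)
  lambda* = (-9.5555, 1.0003)
  f(x*)   = 60.5812

x* = (-2.9325, 1.0125, 0.595), lambda* = (-9.5555, 1.0003)


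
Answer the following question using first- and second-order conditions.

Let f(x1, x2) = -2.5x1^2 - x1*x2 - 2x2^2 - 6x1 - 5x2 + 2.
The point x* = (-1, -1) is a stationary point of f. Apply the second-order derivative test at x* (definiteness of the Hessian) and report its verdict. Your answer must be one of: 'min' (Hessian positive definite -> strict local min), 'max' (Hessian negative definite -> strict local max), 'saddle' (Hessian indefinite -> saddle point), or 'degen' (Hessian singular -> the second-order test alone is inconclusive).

Compute the Hessian H = grad^2 f:
  H = [[-5, -1], [-1, -4]]
Verify stationarity: grad f(x*) = H x* + g = (0, 0).
Eigenvalues of H: -5.618, -3.382.
Both eigenvalues < 0, so H is negative definite -> x* is a strict local max.

max


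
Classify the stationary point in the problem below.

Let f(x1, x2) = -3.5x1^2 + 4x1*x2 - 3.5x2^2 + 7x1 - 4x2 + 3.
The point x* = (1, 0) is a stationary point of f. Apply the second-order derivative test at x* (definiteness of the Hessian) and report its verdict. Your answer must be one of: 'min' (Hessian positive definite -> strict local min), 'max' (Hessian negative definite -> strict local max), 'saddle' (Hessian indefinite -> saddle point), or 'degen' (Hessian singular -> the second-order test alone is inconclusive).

Compute the Hessian H = grad^2 f:
  H = [[-7, 4], [4, -7]]
Verify stationarity: grad f(x*) = H x* + g = (0, 0).
Eigenvalues of H: -11, -3.
Both eigenvalues < 0, so H is negative definite -> x* is a strict local max.

max


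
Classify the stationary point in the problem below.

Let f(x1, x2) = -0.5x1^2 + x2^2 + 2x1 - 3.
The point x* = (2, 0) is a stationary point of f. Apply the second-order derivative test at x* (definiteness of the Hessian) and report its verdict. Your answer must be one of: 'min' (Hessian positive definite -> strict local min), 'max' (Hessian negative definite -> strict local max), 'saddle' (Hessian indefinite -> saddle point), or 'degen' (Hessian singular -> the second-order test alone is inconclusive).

Compute the Hessian H = grad^2 f:
  H = [[-1, 0], [0, 2]]
Verify stationarity: grad f(x*) = H x* + g = (0, 0).
Eigenvalues of H: -1, 2.
Eigenvalues have mixed signs, so H is indefinite -> x* is a saddle point.

saddle


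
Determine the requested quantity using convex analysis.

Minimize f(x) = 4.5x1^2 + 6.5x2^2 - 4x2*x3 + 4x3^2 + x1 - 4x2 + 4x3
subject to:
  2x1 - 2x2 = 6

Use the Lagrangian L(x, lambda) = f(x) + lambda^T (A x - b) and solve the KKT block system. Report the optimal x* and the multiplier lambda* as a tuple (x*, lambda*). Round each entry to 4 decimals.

Form the Lagrangian:
  L(x, lambda) = (1/2) x^T Q x + c^T x + lambda^T (A x - b)
Stationarity (grad_x L = 0): Q x + c + A^T lambda = 0.
Primal feasibility: A x = b.

This gives the KKT block system:
  [ Q   A^T ] [ x     ]   [-c ]
  [ A    0  ] [ lambda ] = [ b ]

Solving the linear system:
  x*      = (1.7, -1.3, -1.15)
  lambda* = (-8.15)
  f(x*)   = 25.6

x* = (1.7, -1.3, -1.15), lambda* = (-8.15)


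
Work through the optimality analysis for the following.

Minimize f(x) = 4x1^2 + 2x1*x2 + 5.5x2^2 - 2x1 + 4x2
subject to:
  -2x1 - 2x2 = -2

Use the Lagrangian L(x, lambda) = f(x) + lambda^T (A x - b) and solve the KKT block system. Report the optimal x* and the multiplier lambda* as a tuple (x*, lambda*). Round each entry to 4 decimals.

Form the Lagrangian:
  L(x, lambda) = (1/2) x^T Q x + c^T x + lambda^T (A x - b)
Stationarity (grad_x L = 0): Q x + c + A^T lambda = 0.
Primal feasibility: A x = b.

This gives the KKT block system:
  [ Q   A^T ] [ x     ]   [-c ]
  [ A    0  ] [ lambda ] = [ b ]

Solving the linear system:
  x*      = (1, 0)
  lambda* = (3)
  f(x*)   = 2

x* = (1, 0), lambda* = (3)


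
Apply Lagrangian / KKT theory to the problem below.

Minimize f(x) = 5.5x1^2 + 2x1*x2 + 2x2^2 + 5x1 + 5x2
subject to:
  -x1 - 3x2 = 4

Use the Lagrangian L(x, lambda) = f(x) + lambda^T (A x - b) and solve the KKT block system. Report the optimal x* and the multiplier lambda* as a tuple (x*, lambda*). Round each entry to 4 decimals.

Form the Lagrangian:
  L(x, lambda) = (1/2) x^T Q x + c^T x + lambda^T (A x - b)
Stationarity (grad_x L = 0): Q x + c + A^T lambda = 0.
Primal feasibility: A x = b.

This gives the KKT block system:
  [ Q   A^T ] [ x     ]   [-c ]
  [ A    0  ] [ lambda ] = [ b ]

Solving the linear system:
  x*      = (-0.2418, -1.2527)
  lambda* = (-0.1648)
  f(x*)   = -3.4066

x* = (-0.2418, -1.2527), lambda* = (-0.1648)


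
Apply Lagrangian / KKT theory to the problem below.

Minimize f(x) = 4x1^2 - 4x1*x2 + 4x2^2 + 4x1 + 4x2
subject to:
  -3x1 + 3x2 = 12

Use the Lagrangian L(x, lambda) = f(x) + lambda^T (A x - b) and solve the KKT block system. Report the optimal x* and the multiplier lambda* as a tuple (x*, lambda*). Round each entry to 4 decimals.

Form the Lagrangian:
  L(x, lambda) = (1/2) x^T Q x + c^T x + lambda^T (A x - b)
Stationarity (grad_x L = 0): Q x + c + A^T lambda = 0.
Primal feasibility: A x = b.

This gives the KKT block system:
  [ Q   A^T ] [ x     ]   [-c ]
  [ A    0  ] [ lambda ] = [ b ]

Solving the linear system:
  x*      = (-3, 1)
  lambda* = (-8)
  f(x*)   = 44

x* = (-3, 1), lambda* = (-8)


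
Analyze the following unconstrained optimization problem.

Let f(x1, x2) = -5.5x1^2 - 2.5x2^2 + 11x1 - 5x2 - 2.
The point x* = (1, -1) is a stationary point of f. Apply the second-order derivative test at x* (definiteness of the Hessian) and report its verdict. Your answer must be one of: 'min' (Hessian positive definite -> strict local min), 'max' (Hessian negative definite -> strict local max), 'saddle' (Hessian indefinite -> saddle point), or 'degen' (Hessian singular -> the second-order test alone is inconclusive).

Compute the Hessian H = grad^2 f:
  H = [[-11, 0], [0, -5]]
Verify stationarity: grad f(x*) = H x* + g = (0, 0).
Eigenvalues of H: -11, -5.
Both eigenvalues < 0, so H is negative definite -> x* is a strict local max.

max


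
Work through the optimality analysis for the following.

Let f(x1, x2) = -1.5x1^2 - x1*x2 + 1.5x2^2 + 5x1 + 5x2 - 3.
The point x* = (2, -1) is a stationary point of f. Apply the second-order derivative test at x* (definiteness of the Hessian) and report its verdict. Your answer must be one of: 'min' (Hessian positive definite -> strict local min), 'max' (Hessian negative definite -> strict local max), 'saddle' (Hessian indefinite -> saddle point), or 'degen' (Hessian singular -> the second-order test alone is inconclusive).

Compute the Hessian H = grad^2 f:
  H = [[-3, -1], [-1, 3]]
Verify stationarity: grad f(x*) = H x* + g = (0, 0).
Eigenvalues of H: -3.1623, 3.1623.
Eigenvalues have mixed signs, so H is indefinite -> x* is a saddle point.

saddle


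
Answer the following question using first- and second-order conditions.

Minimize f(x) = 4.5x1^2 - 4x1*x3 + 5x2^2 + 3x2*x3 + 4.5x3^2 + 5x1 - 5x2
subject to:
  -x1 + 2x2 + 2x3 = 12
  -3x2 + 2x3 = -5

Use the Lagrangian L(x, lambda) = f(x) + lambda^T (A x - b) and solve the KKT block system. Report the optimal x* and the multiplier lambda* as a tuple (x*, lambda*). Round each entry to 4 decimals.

Form the Lagrangian:
  L(x, lambda) = (1/2) x^T Q x + c^T x + lambda^T (A x - b)
Stationarity (grad_x L = 0): Q x + c + A^T lambda = 0.
Primal feasibility: A x = b.

This gives the KKT block system:
  [ Q   A^T ] [ x     ]   [-c ]
  [ A    0  ] [ lambda ] = [ b ]

Solving the linear system:
  x*      = (-1.4737, 3.1053, 2.1579)
  lambda* = (-16.8947, -0.4211)
  f(x*)   = 88.8684

x* = (-1.4737, 3.1053, 2.1579), lambda* = (-16.8947, -0.4211)


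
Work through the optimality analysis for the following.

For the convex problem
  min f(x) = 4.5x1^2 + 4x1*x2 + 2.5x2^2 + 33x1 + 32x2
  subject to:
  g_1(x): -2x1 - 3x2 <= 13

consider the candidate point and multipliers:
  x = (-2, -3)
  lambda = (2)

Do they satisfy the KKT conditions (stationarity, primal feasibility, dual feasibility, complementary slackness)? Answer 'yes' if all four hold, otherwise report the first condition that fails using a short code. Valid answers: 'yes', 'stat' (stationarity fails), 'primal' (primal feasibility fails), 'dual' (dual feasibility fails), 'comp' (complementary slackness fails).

Gradient of f: grad f(x) = Q x + c = (3, 9)
Constraint values g_i(x) = a_i^T x - b_i:
  g_1((-2, -3)) = 0
Stationarity residual: grad f(x) + sum_i lambda_i a_i = (-1, 3)
  -> stationarity FAILS
Primal feasibility (all g_i <= 0): OK
Dual feasibility (all lambda_i >= 0): OK
Complementary slackness (lambda_i * g_i(x) = 0 for all i): OK

Verdict: the first failing condition is stationarity -> stat.

stat


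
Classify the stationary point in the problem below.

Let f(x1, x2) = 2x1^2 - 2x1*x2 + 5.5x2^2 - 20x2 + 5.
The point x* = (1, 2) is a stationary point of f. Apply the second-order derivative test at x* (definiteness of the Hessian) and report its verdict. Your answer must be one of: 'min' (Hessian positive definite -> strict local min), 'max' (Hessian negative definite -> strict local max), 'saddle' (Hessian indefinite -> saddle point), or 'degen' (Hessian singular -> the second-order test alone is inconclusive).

Compute the Hessian H = grad^2 f:
  H = [[4, -2], [-2, 11]]
Verify stationarity: grad f(x*) = H x* + g = (0, 0).
Eigenvalues of H: 3.4689, 11.5311.
Both eigenvalues > 0, so H is positive definite -> x* is a strict local min.

min


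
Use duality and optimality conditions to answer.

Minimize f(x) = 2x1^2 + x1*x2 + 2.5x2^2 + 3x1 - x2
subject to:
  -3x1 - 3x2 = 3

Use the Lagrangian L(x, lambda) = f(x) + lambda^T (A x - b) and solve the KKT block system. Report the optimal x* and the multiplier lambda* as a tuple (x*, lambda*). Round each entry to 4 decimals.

Form the Lagrangian:
  L(x, lambda) = (1/2) x^T Q x + c^T x + lambda^T (A x - b)
Stationarity (grad_x L = 0): Q x + c + A^T lambda = 0.
Primal feasibility: A x = b.

This gives the KKT block system:
  [ Q   A^T ] [ x     ]   [-c ]
  [ A    0  ] [ lambda ] = [ b ]

Solving the linear system:
  x*      = (-1.1429, 0.1429)
  lambda* = (-0.4762)
  f(x*)   = -1.0714

x* = (-1.1429, 0.1429), lambda* = (-0.4762)


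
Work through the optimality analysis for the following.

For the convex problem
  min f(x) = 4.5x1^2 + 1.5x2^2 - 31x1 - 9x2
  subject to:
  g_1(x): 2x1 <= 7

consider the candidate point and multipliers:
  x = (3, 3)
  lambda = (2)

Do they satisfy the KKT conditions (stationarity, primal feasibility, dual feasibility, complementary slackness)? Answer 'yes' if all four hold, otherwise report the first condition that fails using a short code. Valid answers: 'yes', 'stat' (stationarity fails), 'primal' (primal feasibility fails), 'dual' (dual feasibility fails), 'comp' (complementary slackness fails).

Gradient of f: grad f(x) = Q x + c = (-4, 0)
Constraint values g_i(x) = a_i^T x - b_i:
  g_1((3, 3)) = -1
Stationarity residual: grad f(x) + sum_i lambda_i a_i = (0, 0)
  -> stationarity OK
Primal feasibility (all g_i <= 0): OK
Dual feasibility (all lambda_i >= 0): OK
Complementary slackness (lambda_i * g_i(x) = 0 for all i): FAILS

Verdict: the first failing condition is complementary_slackness -> comp.

comp


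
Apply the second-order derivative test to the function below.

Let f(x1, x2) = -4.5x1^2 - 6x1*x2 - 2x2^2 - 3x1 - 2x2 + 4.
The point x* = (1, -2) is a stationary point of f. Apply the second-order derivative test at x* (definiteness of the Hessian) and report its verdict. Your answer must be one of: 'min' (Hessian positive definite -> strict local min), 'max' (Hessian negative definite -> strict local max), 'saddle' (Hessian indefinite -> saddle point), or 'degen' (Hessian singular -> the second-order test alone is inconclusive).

Compute the Hessian H = grad^2 f:
  H = [[-9, -6], [-6, -4]]
Verify stationarity: grad f(x*) = H x* + g = (0, 0).
Eigenvalues of H: -13, 0.
H has a zero eigenvalue (singular; negative semidefinite but not definite), so H is neither positive definite, negative definite, nor indefinite. The second-order test alone is inconclusive -> degen.
(Indeed, f is constant along the null direction of H through x*, so x* is not a strict local extremum.)

degen


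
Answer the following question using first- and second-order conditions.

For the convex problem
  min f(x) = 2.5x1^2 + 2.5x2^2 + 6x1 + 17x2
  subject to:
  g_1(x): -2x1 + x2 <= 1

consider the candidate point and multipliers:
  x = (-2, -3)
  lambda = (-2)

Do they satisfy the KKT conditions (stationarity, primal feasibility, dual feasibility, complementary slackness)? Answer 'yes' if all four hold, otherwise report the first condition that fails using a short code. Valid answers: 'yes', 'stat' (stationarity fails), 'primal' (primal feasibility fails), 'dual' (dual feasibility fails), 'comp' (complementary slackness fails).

Gradient of f: grad f(x) = Q x + c = (-4, 2)
Constraint values g_i(x) = a_i^T x - b_i:
  g_1((-2, -3)) = 0
Stationarity residual: grad f(x) + sum_i lambda_i a_i = (0, 0)
  -> stationarity OK
Primal feasibility (all g_i <= 0): OK
Dual feasibility (all lambda_i >= 0): FAILS
Complementary slackness (lambda_i * g_i(x) = 0 for all i): OK

Verdict: the first failing condition is dual_feasibility -> dual.

dual


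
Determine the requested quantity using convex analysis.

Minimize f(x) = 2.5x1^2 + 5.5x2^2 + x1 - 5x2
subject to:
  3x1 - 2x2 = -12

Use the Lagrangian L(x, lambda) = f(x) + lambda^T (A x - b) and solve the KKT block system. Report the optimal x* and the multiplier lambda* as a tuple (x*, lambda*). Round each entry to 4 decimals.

Form the Lagrangian:
  L(x, lambda) = (1/2) x^T Q x + c^T x + lambda^T (A x - b)
Stationarity (grad_x L = 0): Q x + c + A^T lambda = 0.
Primal feasibility: A x = b.

This gives the KKT block system:
  [ Q   A^T ] [ x     ]   [-c ]
  [ A    0  ] [ lambda ] = [ b ]

Solving the linear system:
  x*      = (-3.1092, 1.3361)
  lambda* = (4.8487)
  f(x*)   = 24.1975

x* = (-3.1092, 1.3361), lambda* = (4.8487)


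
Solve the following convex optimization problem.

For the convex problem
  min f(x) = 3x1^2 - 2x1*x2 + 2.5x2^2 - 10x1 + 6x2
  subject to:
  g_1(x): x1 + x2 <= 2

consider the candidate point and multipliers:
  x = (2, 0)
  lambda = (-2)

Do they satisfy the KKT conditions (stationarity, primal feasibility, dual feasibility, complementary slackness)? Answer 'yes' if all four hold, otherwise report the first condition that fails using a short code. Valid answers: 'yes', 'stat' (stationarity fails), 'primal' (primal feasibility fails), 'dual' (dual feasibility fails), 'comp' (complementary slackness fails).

Gradient of f: grad f(x) = Q x + c = (2, 2)
Constraint values g_i(x) = a_i^T x - b_i:
  g_1((2, 0)) = 0
Stationarity residual: grad f(x) + sum_i lambda_i a_i = (0, 0)
  -> stationarity OK
Primal feasibility (all g_i <= 0): OK
Dual feasibility (all lambda_i >= 0): FAILS
Complementary slackness (lambda_i * g_i(x) = 0 for all i): OK

Verdict: the first failing condition is dual_feasibility -> dual.

dual
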